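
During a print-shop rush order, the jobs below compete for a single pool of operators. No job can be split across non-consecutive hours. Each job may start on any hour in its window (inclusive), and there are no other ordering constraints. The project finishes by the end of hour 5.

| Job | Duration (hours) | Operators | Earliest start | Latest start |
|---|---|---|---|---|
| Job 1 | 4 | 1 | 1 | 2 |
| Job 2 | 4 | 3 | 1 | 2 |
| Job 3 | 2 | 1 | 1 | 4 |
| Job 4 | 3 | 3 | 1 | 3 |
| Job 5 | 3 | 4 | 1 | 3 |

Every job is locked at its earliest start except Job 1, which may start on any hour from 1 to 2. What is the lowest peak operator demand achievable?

Job 1@1: h1:12  h2:12  h3:11  h4:4  h5:0 → peak 12
Job 1@2: h1:11  h2:12  h3:11  h4:4  h5:1 → peak 12
Best is Job 1@1, peak 12.

12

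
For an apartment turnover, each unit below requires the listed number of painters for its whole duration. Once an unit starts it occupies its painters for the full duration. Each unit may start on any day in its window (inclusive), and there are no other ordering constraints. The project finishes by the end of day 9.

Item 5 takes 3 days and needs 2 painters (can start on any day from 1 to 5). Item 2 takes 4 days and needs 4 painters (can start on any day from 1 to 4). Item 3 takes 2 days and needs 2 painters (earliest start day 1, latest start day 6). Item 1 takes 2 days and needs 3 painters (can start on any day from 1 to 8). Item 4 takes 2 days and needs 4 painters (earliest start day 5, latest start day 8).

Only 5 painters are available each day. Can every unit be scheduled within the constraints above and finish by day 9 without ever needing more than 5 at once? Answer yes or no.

The minimum achievable peak is 6; 5 < 6, so no feasible schedule stays within the cap.

no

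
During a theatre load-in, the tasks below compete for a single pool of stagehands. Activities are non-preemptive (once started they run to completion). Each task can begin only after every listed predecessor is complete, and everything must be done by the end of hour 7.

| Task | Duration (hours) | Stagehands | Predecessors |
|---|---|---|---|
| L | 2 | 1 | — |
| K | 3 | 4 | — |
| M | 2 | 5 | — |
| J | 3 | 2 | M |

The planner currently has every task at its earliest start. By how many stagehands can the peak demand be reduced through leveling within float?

Early-start peak: h1:10  h2:10  h3:6  h4:2  h5:2  h6:0  h7:0 ⇒ 10.
Leveled (L@1, K@3, M@1, J@3): h1:6  h2:6  h3:6  h4:6  h5:6  h6:0  h7:0 ⇒ 6.
Reduction 10 − 6 = 4.

4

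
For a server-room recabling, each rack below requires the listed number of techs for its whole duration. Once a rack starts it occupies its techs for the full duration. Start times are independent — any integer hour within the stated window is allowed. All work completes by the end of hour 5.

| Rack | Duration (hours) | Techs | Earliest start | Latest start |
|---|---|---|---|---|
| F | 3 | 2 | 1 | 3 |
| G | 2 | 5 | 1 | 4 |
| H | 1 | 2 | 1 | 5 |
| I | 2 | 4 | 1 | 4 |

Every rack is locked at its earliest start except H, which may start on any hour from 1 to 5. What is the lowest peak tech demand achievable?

H@1: h1:13  h2:11  h3:2  h4:0  h5:0 → peak 13
H@2: h1:11  h2:13  h3:2  h4:0  h5:0 → peak 13
H@3: h1:11  h2:11  h3:4  h4:0  h5:0 → peak 11
H@4: h1:11  h2:11  h3:2  h4:2  h5:0 → peak 11
H@5: h1:11  h2:11  h3:2  h4:0  h5:2 → peak 11
Best is H@3, peak 11.

11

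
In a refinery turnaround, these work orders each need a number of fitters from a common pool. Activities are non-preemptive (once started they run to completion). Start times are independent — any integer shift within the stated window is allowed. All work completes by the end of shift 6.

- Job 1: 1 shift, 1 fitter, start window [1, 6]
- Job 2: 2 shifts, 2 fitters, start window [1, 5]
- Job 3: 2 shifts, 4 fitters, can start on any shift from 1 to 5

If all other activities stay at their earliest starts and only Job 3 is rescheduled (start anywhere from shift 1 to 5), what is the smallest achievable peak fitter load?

4

Job 3@1: s1:7  s2:6  s3:0  s4:0  s5:0  s6:0 → peak 7
Job 3@2: s1:3  s2:6  s3:4  s4:0  s5:0  s6:0 → peak 6
Job 3@3: s1:3  s2:2  s3:4  s4:4  s5:0  s6:0 → peak 4
Job 3@4: s1:3  s2:2  s3:0  s4:4  s5:4  s6:0 → peak 4
Job 3@5: s1:3  s2:2  s3:0  s4:0  s5:4  s6:4 → peak 4
Best is Job 3@3, peak 4.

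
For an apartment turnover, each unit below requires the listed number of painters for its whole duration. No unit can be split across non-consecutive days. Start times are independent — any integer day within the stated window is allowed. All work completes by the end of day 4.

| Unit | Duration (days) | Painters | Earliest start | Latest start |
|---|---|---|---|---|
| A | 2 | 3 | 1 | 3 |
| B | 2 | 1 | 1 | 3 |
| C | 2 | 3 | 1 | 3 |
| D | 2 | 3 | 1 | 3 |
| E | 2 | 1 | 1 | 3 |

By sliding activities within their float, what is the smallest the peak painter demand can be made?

Early-start (A@1, B@1, C@1, D@1, E@1) gives peak 11: d1:11  d2:11  d3:0  d4:0.
Shift C→3, D→3.
Schedule A@1, B@1, C@3, D@3, E@1: d1:5  d2:5  d3:6  d4:6 — peak 6.
Total painter-days = 22 over 4 days ⇒ peak ≥ ⌈22/4⌉ = 6, so 6 is optimal.

6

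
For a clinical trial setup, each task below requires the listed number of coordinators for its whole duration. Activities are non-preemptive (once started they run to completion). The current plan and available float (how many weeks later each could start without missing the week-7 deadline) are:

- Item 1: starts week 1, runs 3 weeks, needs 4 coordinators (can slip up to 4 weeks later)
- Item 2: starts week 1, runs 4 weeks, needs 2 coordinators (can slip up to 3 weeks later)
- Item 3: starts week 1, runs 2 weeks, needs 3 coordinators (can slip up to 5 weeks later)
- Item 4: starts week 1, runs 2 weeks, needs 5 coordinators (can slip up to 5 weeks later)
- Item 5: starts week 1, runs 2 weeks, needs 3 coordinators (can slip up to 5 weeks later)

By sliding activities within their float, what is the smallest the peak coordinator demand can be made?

Early-start (Item 1@1, Item 2@1, Item 3@1, Item 4@1, Item 5@1) gives peak 17: w1:17  w2:17  w3:6  w4:2  w5:0  w6:0  w7:0.
Shift Item 3→6, Item 4→4, Item 5→6.
Schedule Item 1@1, Item 2@1, Item 3@6, Item 4@4, Item 5@6: w1:6  w2:6  w3:6  w4:7  w5:5  w6:6  w7:6 — peak 7.

7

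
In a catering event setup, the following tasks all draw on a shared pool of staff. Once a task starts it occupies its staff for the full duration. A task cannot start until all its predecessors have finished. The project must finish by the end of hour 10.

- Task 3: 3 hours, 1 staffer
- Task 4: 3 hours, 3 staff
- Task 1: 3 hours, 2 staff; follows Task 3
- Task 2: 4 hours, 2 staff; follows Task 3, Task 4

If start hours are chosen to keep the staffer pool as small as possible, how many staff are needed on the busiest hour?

Schedule Task 3@1, Task 4@1, Task 1@4, Task 2@4: h1:4  h2:4  h3:4  h4:4  h5:4  h6:4  h7:2  h8:0  h9:0  h10:0 — peak 4.

4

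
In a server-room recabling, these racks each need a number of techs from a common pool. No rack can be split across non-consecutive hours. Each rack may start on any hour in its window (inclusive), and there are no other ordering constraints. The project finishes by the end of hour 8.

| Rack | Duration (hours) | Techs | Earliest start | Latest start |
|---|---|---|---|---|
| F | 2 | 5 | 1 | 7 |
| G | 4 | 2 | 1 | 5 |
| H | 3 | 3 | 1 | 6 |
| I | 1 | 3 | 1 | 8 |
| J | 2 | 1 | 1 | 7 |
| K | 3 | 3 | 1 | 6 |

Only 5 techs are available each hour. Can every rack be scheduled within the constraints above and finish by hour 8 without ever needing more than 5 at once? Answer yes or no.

no

Total tech-hours = 41; over 8 hours the average is 41/8 > 5, so some hour must exceed 5.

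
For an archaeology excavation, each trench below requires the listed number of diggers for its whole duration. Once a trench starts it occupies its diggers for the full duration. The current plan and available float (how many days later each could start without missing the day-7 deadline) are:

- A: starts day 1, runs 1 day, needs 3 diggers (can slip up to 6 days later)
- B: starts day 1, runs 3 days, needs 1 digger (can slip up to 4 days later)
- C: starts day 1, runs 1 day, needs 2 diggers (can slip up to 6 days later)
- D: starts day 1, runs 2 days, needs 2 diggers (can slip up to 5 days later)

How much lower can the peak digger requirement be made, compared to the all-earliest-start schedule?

Early-start peak: d1:8  d2:3  d3:1  d4:0  d5:0  d6:0  d7:0 ⇒ 8.
Leveled (A@1, B@2, C@2, D@3): d1:3  d2:3  d3:3  d4:3  d5:0  d6:0  d7:0 ⇒ 3.
Reduction 8 − 3 = 5.

5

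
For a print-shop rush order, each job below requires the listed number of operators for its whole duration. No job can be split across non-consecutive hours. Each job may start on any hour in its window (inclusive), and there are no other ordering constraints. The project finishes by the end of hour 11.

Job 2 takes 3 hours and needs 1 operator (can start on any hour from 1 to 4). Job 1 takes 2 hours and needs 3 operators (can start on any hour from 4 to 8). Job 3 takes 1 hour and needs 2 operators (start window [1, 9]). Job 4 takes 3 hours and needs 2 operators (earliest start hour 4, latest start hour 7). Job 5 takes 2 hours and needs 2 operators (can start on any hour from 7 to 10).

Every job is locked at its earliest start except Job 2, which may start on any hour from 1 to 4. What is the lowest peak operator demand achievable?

5

Job 2@1: h1:3  h2:1  h3:1  h4:5  h5:5  h6:2  h7:2  h8:2  h9:0  h10:0  h11:0 → peak 5
Job 2@2: h1:2  h2:1  h3:1  h4:6  h5:5  h6:2  h7:2  h8:2  h9:0  h10:0  h11:0 → peak 6
Job 2@3: h1:2  h2:0  h3:1  h4:6  h5:6  h6:2  h7:2  h8:2  h9:0  h10:0  h11:0 → peak 6
Job 2@4: h1:2  h2:0  h3:0  h4:6  h5:6  h6:3  h7:2  h8:2  h9:0  h10:0  h11:0 → peak 6
Best is Job 2@1, peak 5.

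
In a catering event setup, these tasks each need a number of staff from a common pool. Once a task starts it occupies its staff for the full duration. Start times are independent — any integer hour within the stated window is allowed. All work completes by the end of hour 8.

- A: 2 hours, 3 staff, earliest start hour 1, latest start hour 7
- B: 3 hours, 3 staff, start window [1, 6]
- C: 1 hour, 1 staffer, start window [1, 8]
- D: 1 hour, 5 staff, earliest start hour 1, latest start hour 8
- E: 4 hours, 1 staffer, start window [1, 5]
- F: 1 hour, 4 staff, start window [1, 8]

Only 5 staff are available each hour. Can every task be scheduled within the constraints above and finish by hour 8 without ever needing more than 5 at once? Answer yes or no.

Schedule A@1, B@3, C@1, D@6, E@1, F@7: h1:5  h2:4  h3:4  h4:4  h5:3  h6:5  h7:4  h8:0 — peak 5 ≤ 5.

yes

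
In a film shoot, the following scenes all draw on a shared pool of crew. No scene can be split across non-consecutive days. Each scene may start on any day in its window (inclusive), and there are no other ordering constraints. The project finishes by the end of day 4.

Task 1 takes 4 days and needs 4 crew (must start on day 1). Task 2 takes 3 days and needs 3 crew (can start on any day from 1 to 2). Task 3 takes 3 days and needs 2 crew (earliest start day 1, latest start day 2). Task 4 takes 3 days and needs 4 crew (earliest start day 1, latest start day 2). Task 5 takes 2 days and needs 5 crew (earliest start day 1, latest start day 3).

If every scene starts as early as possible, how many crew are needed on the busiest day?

18

Early-start schedule: Task 1@1, Task 2@1, Task 3@1, Task 4@1, Task 5@1.
Load per day: day 1: 18, day 2: 18, day 3: 13, day 4: 4.
Peak is 18.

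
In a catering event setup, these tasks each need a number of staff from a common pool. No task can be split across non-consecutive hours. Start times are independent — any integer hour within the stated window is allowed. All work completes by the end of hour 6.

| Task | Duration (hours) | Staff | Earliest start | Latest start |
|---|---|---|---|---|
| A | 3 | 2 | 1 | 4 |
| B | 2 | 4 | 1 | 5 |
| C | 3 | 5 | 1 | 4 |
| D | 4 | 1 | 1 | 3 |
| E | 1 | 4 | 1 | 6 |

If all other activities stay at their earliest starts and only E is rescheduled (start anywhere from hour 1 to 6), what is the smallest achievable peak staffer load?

12

E@1: h1:16  h2:12  h3:8  h4:1  h5:0  h6:0 → peak 16
E@2: h1:12  h2:16  h3:8  h4:1  h5:0  h6:0 → peak 16
E@3: h1:12  h2:12  h3:12  h4:1  h5:0  h6:0 → peak 12
E@4: h1:12  h2:12  h3:8  h4:5  h5:0  h6:0 → peak 12
E@5: h1:12  h2:12  h3:8  h4:1  h5:4  h6:0 → peak 12
E@6: h1:12  h2:12  h3:8  h4:1  h5:0  h6:4 → peak 12
Best is E@3, peak 12.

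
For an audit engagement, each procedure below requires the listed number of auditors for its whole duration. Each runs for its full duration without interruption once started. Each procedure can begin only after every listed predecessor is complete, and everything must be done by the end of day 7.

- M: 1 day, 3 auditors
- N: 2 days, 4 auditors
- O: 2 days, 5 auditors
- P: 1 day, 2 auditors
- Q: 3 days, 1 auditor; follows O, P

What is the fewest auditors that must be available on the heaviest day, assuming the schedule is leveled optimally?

Early-start (M@1, N@1, O@1, P@1, Q@3) gives peak 14: d1:14  d2:9  d3:1  d4:1  d5:1  d6:0  d7:0.
Shift N→4, O→2, Q→4.
Schedule M@1, N@4, O@2, P@1, Q@4: d1:5  d2:5  d3:5  d4:5  d5:5  d6:1  d7:0 — peak 5.

5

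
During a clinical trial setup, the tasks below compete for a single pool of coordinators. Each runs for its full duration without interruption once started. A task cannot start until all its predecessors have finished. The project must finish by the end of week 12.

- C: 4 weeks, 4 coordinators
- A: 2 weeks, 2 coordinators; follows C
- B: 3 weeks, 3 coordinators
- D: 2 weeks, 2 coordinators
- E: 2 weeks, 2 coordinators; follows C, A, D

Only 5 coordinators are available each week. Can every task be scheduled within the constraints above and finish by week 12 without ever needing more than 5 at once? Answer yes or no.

Schedule C@1, A@5, B@7, D@5, E@10: w1:4  w2:4  w3:4  w4:4  w5:4  w6:4  w7:3  w8:3  w9:3  w10:2  w11:2  w12:0 — peak 4 ≤ 5.

yes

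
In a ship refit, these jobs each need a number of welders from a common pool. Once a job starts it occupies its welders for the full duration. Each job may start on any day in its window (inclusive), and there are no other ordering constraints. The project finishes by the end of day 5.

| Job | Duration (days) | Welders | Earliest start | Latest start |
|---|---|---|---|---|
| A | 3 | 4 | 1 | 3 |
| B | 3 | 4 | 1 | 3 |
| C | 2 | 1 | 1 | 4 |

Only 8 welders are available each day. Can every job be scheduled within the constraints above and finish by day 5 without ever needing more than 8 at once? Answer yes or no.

yes

Schedule A@1, B@1, C@4: d1:8  d2:8  d3:8  d4:1  d5:1 — peak 8 ≤ 8.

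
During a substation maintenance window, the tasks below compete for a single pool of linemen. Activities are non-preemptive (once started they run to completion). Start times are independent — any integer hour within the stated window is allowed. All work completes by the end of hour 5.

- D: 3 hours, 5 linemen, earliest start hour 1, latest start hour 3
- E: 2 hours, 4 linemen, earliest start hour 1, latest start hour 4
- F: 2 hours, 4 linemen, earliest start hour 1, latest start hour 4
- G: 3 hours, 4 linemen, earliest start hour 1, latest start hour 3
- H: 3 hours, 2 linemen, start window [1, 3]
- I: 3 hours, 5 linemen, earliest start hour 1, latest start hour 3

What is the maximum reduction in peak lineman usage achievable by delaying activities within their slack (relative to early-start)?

Early-start peak: h1:24  h2:24  h3:16  h4:0  h5:0 ⇒ 24.
Leveled (D@1, E@1, F@1, G@3, H@1, I@3): h1:15  h2:15  h3:16  h4:9  h5:9 ⇒ 16.
Reduction 24 − 16 = 8.

8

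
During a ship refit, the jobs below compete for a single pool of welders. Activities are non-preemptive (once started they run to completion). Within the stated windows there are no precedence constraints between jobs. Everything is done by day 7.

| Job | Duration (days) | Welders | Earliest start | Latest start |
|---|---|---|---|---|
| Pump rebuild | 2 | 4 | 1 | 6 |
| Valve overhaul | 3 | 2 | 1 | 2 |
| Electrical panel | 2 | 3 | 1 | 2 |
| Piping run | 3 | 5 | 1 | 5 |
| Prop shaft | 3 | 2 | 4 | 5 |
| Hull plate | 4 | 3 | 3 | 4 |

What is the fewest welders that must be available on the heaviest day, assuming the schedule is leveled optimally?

10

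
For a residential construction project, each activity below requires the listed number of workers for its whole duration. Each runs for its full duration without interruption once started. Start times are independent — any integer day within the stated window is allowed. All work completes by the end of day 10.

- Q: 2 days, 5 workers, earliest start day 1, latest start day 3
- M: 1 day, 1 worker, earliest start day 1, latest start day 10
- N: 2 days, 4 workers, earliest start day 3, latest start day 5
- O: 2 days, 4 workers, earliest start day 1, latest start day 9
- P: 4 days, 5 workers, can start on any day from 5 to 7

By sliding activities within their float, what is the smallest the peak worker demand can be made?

Early-start (Q@1, M@1, N@3, O@1, P@5) gives peak 10: d1:10  d2:9  d3:4  d4:4  d5:5  d6:5  d7:5  d8:5  d9:0  d10:0.
Shift M→3, O→5, P→7.
Schedule Q@1, M@3, N@3, O@5, P@7: d1:5  d2:5  d3:5  d4:4  d5:4  d6:4  d7:5  d8:5  d9:5  d10:5 — peak 5.
Total worker-days = 47 over 10 days ⇒ peak ≥ ⌈47/10⌉ = 5, so 5 is optimal.

5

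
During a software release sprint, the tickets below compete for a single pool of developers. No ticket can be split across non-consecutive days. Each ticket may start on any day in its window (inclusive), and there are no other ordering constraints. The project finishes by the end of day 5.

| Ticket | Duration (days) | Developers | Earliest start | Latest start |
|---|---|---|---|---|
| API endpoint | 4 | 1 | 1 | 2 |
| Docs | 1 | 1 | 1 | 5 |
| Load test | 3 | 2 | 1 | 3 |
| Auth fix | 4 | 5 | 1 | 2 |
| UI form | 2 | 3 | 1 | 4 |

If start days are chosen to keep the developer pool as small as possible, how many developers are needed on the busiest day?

Early-start (API endpoint@1, Docs@1, Load test@1, Auth fix@1, UI form@1) gives peak 12: d1:12  d2:11  d3:8  d4:6  d5:0.
Shift UI form→4.
Schedule API endpoint@1, Docs@1, Load test@1, Auth fix@1, UI form@4: d1:9  d2:8  d3:8  d4:9  d5:3 — peak 9.

9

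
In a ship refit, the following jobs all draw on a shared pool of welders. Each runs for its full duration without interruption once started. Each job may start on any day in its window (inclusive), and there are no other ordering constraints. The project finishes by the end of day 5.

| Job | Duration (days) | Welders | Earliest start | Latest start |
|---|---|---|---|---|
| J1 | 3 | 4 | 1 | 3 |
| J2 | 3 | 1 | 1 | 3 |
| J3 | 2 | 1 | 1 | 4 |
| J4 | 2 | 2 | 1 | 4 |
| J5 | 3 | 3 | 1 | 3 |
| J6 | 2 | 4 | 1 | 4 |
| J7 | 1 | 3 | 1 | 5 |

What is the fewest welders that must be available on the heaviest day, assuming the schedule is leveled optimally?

9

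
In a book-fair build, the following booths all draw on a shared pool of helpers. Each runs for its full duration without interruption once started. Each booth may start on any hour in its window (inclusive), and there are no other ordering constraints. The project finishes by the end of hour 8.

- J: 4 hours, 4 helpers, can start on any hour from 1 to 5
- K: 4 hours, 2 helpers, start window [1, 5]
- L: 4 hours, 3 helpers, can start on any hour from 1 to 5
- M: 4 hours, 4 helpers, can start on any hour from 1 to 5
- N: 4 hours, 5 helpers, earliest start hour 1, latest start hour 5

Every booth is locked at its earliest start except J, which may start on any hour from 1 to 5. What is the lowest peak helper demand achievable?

14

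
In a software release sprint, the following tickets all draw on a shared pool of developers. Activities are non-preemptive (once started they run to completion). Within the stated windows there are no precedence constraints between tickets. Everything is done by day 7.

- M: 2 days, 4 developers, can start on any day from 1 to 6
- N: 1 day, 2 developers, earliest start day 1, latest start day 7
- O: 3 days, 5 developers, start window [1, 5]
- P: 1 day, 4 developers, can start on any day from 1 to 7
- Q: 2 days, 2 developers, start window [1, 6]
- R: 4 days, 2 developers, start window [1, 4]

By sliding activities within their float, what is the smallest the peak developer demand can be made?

7

Early-start (M@1, N@1, O@1, P@1, Q@1, R@1) gives peak 19: d1:19  d2:13  d3:7  d4:2  d5:0  d6:0  d7:0.
Shift O→3, P→6, Q→2, R→4.
Schedule M@1, N@1, O@3, P@6, Q@2, R@4: d1:6  d2:6  d3:7  d4:7  d5:7  d6:6  d7:2 — peak 7.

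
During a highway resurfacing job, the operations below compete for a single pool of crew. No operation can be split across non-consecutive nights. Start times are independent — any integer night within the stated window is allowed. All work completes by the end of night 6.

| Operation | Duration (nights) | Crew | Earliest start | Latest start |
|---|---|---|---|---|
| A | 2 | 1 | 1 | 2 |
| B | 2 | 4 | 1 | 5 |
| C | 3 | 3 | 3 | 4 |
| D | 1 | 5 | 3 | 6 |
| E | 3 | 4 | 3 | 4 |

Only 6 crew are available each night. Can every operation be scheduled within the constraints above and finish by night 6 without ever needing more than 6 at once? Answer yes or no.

The minimum achievable peak is 7; 6 < 7, so no feasible schedule stays within the cap.

no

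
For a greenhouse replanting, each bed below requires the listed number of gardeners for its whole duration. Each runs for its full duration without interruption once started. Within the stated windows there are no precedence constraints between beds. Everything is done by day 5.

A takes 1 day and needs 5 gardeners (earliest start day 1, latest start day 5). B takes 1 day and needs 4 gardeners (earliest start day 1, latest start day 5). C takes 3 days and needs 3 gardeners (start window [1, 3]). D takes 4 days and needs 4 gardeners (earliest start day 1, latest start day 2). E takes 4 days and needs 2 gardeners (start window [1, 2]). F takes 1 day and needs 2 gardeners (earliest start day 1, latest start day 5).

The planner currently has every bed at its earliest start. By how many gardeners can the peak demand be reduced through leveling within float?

11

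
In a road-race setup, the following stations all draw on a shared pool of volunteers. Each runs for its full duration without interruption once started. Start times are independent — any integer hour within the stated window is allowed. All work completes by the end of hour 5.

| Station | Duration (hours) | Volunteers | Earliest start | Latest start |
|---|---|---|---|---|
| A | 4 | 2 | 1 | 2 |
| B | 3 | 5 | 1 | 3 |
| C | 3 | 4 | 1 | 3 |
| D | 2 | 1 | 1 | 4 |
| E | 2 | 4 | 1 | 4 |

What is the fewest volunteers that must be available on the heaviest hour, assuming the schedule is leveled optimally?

11

Early-start (A@1, B@1, C@1, D@1, E@1) gives peak 16: h1:16  h2:16  h3:11  h4:2  h5:0.
Shift D→4, E→4.
Schedule A@1, B@1, C@1, D@4, E@4: h1:11  h2:11  h3:11  h4:7  h5:5 — peak 11.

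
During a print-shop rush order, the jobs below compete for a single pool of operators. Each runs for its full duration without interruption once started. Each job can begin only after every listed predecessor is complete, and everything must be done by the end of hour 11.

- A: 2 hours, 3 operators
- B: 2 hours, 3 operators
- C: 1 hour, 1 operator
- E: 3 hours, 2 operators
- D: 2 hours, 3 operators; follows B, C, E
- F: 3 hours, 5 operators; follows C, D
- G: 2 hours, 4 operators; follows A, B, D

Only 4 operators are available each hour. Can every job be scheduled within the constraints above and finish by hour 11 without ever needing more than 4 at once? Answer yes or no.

Total operator-hours = 48; over 11 hours the average is 48/11 > 4, so some hour must exceed 4.

no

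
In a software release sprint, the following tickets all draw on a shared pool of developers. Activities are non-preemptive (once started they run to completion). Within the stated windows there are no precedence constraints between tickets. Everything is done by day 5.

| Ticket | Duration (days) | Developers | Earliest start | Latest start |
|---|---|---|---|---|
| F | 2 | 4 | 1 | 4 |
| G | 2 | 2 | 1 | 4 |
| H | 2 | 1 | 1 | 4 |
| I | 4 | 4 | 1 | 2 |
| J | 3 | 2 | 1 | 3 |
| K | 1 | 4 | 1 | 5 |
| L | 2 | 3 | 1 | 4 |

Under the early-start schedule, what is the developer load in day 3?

6

At early start, day 3 has: I, J.
Demand: 4 + 2 = 6.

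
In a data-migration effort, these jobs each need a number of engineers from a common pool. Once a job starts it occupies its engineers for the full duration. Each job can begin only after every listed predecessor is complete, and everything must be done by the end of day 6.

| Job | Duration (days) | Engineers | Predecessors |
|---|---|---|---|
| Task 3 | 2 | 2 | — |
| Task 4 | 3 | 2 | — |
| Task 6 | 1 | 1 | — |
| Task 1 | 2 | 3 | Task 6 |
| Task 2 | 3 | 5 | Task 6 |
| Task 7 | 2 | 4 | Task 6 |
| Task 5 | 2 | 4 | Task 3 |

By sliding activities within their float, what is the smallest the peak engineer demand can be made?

9

Early-start (Task 3@1, Task 4@1, Task 6@1, Task 1@2, Task 2@2, Task 7@2, Task 5@3) gives peak 18: d1:5  d2:16  d3:18  d4:9  d5:0  d6:0.
Shift Task 2→4, Task 7→3, Task 5→5.
Schedule Task 3@1, Task 4@1, Task 6@1, Task 1@2, Task 2@4, Task 7@3, Task 5@5: d1:5  d2:7  d3:9  d4:9  d5:9  d6:9 — peak 9.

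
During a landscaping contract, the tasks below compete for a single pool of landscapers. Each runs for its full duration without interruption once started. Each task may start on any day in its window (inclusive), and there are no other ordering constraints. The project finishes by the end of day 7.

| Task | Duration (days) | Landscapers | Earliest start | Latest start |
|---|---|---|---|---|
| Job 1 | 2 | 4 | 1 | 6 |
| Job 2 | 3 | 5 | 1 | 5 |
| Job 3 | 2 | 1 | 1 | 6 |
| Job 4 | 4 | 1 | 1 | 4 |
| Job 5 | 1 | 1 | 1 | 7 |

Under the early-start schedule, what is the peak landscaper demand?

Early-start schedule: Job 1@1, Job 2@1, Job 3@1, Job 4@1, Job 5@1.
Load per day: day 1: 12, day 2: 11, day 3: 6, day 4: 1, day 5: 0, day 6: 0, day 7: 0.
Peak is 12.

12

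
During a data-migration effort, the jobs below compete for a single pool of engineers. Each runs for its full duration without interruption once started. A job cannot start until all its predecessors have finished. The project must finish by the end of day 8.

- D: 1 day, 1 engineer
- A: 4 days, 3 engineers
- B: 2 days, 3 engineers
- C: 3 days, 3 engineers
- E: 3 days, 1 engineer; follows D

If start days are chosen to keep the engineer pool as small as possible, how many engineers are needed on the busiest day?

Early-start (D@1, A@1, B@1, C@1, E@2) gives peak 10: d1:10  d2:10  d3:7  d4:4  d5:0  d6:0  d7:0  d8:0.
Shift B→2, C→4, E→5.
Schedule D@1, A@1, B@2, C@4, E@5: d1:4  d2:6  d3:6  d4:6  d5:4  d6:4  d7:1  d8:0 — peak 6.

6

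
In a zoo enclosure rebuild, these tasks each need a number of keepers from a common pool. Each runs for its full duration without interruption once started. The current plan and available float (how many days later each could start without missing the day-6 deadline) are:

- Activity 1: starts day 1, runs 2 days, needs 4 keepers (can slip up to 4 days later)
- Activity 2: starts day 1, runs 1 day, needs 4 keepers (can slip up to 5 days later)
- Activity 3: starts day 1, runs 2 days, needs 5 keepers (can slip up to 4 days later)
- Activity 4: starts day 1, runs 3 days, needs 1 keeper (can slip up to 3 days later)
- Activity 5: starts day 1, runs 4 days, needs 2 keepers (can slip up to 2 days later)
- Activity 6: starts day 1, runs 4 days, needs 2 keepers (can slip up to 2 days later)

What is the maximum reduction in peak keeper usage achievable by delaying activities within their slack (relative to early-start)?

10

Early-start peak: d1:18  d2:14  d3:5  d4:4  d5:0  d6:0 ⇒ 18.
Leveled (Activity 1@1, Activity 2@3, Activity 3@5, Activity 4@4, Activity 5@1, Activity 6@1): d1:8  d2:8  d3:8  d4:5  d5:6  d6:6 ⇒ 8.
Reduction 18 − 8 = 10.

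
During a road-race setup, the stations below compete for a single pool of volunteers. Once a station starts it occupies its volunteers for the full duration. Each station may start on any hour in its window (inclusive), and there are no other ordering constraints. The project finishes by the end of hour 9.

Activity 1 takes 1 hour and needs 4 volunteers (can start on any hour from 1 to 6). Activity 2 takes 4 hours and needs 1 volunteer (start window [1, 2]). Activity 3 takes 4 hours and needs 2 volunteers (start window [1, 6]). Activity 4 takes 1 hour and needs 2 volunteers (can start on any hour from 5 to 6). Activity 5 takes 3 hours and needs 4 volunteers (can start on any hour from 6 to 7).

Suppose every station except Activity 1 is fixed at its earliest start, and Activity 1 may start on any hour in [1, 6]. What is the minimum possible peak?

6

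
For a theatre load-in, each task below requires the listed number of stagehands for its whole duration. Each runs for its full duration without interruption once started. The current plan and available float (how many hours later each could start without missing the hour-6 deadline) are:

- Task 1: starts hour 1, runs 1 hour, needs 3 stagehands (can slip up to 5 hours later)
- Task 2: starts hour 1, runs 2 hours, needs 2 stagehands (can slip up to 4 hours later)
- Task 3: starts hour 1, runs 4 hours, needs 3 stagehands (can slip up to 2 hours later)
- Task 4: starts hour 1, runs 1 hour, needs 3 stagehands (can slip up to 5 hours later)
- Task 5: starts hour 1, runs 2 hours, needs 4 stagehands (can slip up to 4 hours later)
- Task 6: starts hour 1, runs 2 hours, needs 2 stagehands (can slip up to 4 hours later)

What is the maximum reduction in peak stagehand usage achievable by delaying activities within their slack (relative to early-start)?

Early-start peak: h1:17  h2:11  h3:3  h4:3  h5:0  h6:0 ⇒ 17.
Leveled (Task 1@1, Task 2@2, Task 3@1, Task 4@4, Task 5@5, Task 6@5): h1:6  h2:5  h3:5  h4:6  h5:6  h6:6 ⇒ 6.
Reduction 17 − 6 = 11.

11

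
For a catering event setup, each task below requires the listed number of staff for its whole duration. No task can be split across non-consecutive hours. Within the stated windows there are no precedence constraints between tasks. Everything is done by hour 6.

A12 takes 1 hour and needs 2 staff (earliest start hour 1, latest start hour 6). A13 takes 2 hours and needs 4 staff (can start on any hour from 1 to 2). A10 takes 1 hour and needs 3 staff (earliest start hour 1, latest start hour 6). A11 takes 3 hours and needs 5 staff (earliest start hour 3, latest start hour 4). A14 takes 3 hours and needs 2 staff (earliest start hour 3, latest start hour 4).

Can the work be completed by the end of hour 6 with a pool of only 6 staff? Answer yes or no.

The minimum achievable peak is 7; 6 < 7, so no feasible schedule stays within the cap.

no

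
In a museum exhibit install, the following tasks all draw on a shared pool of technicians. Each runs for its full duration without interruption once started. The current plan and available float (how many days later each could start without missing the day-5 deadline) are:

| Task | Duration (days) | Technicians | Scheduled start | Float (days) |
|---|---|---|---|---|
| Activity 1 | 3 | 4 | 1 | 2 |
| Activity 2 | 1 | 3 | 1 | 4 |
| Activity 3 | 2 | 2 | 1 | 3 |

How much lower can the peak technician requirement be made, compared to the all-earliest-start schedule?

Early-start peak: d1:9  d2:6  d3:4  d4:0  d5:0 ⇒ 9.
Leveled (Activity 1@1, Activity 2@4, Activity 3@4): d1:4  d2:4  d3:4  d4:5  d5:2 ⇒ 5.
Reduction 9 − 5 = 4.

4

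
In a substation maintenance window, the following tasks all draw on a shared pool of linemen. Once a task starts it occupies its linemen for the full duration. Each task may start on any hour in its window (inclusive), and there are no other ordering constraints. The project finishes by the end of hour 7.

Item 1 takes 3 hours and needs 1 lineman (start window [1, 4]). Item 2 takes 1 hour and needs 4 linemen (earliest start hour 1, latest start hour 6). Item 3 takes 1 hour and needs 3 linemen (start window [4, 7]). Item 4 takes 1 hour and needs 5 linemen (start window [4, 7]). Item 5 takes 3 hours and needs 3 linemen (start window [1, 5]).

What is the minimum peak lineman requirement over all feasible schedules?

5

Early-start (Item 1@1, Item 2@1, Item 3@4, Item 4@4, Item 5@1) gives peak 8: h1:8  h2:4  h3:4  h4:8  h5:0  h6:0  h7:0.
Shift Item 3→5, Item 4→6, Item 5→2.
Schedule Item 1@1, Item 2@1, Item 3@5, Item 4@6, Item 5@2: h1:5  h2:4  h3:4  h4:3  h5:3  h6:5  h7:0 — peak 5.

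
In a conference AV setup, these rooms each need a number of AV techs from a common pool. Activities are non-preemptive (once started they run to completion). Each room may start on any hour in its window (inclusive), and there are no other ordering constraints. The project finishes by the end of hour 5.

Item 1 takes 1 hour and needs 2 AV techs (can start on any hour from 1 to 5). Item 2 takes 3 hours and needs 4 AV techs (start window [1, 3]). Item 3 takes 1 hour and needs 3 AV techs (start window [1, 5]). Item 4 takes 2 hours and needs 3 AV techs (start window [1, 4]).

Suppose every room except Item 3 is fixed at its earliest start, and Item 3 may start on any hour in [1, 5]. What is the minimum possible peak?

9

Item 3@1: h1:12  h2:7  h3:4  h4:0  h5:0 → peak 12
Item 3@2: h1:9  h2:10  h3:4  h4:0  h5:0 → peak 10
Item 3@3: h1:9  h2:7  h3:7  h4:0  h5:0 → peak 9
Item 3@4: h1:9  h2:7  h3:4  h4:3  h5:0 → peak 9
Item 3@5: h1:9  h2:7  h3:4  h4:0  h5:3 → peak 9
Best is Item 3@3, peak 9.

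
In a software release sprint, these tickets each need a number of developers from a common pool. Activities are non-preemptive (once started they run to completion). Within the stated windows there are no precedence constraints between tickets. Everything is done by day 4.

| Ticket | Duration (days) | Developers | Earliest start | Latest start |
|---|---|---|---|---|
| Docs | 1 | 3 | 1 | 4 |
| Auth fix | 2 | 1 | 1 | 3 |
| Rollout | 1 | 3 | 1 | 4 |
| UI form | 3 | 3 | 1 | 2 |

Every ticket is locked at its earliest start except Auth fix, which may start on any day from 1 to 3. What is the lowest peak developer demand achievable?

Auth fix@1: d1:10  d2:4  d3:3  d4:0 → peak 10
Auth fix@2: d1:9  d2:4  d3:4  d4:0 → peak 9
Auth fix@3: d1:9  d2:3  d3:4  d4:1 → peak 9
Best is Auth fix@2, peak 9.

9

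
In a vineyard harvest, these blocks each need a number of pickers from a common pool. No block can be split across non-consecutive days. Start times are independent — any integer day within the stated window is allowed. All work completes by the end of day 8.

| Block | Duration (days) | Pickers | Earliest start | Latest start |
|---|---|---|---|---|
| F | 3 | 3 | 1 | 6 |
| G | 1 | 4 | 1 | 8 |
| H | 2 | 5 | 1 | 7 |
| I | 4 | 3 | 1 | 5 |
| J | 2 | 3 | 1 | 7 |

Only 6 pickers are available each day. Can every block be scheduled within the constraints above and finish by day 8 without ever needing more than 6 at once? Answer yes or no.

yes

Schedule F@1, G@6, H@7, I@1, J@4: d1:6  d2:6  d3:6  d4:6  d5:3  d6:4  d7:5  d8:5 — peak 6 ≤ 6.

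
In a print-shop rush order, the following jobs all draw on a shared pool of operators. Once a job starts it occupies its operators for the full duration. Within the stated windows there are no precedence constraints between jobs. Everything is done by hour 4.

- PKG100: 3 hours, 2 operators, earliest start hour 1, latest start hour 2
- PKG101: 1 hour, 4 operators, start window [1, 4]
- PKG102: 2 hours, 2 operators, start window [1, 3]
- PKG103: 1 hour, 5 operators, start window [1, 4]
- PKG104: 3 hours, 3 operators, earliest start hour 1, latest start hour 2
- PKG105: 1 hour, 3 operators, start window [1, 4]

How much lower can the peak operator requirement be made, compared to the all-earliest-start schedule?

Early-start peak: h1:19  h2:7  h3:5  h4:0 ⇒ 19.
Leveled (PKG100@1, PKG101@1, PKG102@1, PKG103@4, PKG104@2, PKG105@3): h1:8  h2:7  h3:8  h4:8 ⇒ 8.
Reduction 19 − 8 = 11.

11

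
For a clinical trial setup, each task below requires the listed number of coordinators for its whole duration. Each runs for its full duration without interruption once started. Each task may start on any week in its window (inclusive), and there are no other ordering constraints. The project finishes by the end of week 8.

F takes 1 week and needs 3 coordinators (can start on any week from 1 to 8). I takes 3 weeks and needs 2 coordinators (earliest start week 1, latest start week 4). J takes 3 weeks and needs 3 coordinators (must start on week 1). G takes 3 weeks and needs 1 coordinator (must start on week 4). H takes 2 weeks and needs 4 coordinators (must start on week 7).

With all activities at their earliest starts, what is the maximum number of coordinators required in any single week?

Early-start schedule: F@1, I@1, J@1, G@4, H@7.
Load per week: week 1: 8, week 2: 5, week 3: 5, week 4: 1, week 5: 1, week 6: 1, week 7: 4, week 8: 4.
Peak is 8.

8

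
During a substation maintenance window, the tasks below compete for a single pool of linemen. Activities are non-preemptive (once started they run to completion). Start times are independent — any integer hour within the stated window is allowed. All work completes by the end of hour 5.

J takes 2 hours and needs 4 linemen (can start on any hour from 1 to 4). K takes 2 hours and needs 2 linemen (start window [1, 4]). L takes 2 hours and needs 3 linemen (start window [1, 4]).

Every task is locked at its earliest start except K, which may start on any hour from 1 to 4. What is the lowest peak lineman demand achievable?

7

K@1: h1:9  h2:9  h3:0  h4:0  h5:0 → peak 9
K@2: h1:7  h2:9  h3:2  h4:0  h5:0 → peak 9
K@3: h1:7  h2:7  h3:2  h4:2  h5:0 → peak 7
K@4: h1:7  h2:7  h3:0  h4:2  h5:2 → peak 7
Best is K@3, peak 7.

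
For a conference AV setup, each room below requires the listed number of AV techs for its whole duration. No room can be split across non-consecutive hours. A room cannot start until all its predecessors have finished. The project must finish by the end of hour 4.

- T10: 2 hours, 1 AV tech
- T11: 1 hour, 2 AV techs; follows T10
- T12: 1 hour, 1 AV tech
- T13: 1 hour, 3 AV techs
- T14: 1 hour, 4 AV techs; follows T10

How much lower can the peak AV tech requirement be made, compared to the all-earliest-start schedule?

2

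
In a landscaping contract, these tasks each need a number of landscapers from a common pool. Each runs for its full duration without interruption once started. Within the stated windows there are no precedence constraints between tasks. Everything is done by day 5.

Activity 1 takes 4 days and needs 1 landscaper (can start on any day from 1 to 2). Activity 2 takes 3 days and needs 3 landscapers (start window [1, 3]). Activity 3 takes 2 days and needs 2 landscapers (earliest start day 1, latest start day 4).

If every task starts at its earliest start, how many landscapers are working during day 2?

6

At early start, day 2 has: Activity 1, Activity 2, Activity 3.
Demand: 1 + 3 + 2 = 6.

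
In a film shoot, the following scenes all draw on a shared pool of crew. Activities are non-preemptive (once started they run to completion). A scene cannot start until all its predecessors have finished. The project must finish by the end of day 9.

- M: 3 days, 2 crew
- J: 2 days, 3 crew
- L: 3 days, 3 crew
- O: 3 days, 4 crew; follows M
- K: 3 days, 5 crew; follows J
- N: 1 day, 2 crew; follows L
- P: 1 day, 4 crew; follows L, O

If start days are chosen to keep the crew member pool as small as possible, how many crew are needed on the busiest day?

7

Early-start (M@1, J@1, L@1, O@4, K@3, N@4, P@7) gives peak 11: d1:8  d2:8  d3:10  d4:11  d5:9  d6:4  d7:4  d8:0  d9:0.
Shift L→6, O→6, N→9, P→9.
Schedule M@1, J@1, L@6, O@6, K@3, N@9, P@9: d1:5  d2:5  d3:7  d4:5  d5:5  d6:7  d7:7  d8:7  d9:6 — peak 7.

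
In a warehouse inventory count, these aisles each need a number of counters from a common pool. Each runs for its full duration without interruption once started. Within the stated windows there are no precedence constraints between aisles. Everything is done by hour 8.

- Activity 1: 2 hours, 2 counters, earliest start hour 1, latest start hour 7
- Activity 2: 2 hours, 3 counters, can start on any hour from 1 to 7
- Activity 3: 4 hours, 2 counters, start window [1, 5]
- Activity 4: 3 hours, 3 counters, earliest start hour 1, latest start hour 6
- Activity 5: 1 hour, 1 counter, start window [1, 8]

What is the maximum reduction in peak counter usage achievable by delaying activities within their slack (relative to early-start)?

6

Early-start peak: h1:11  h2:10  h3:5  h4:2  h5:0  h6:0  h7:0  h8:0 ⇒ 11.
Leveled (Activity 1@1, Activity 2@1, Activity 3@3, Activity 4@3, Activity 5@6): h1:5  h2:5  h3:5  h4:5  h5:5  h6:3  h7:0  h8:0 ⇒ 5.
Reduction 11 − 5 = 6.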